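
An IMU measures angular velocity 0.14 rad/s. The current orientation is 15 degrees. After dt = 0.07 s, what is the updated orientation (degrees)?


delta_theta = w * dt = 0.14 * 0.07 = 0.0098 rad
= 0.5615 deg
theta_new = 15 + 0.5615 = 15.5615 deg


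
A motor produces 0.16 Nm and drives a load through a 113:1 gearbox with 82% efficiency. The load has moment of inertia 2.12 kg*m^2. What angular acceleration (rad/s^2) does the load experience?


tau_out = tau_motor * N * eta
= 0.16 * 113 * 0.82 = 14.8256 Nm
alpha = tau_out / I = 14.8256 / 2.12
= 6.9932 rad/s^2


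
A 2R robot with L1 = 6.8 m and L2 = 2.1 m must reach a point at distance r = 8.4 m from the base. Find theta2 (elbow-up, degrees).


cos(theta2) = (r^2 - L1^2 - L2^2) / (2*L1*L2)
cos(theta2) = (70.56 - 46.24 - 4.41) / 28.56
cos(theta2) = 0.697129
theta2 = 45.8029 degrees


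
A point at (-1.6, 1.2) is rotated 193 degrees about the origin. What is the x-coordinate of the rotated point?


x' = x*cos(theta) - y*sin(theta)
cos(193 deg) = -0.9744, sin(193 deg) = -0.225
x' = -1.6 * -0.9744 - 1.2 * -0.225
= 1.559 - -0.2699
= 1.8289


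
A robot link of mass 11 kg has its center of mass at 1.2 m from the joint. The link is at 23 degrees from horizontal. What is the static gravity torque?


tau = m*g*L*cos(angle)
= 11 * 9.81 * 1.2 * cos(23 deg)
= 11 * 9.81 * 1.2 * 0.9205
= 119.198 Nm


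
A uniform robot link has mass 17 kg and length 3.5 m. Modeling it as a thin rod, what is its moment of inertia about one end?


I = (1/3) * m * L^2
= (1/3) * 17 * 3.5^2
= 0.333333 * 17 * 12.25
= 69.4167 kg*m^2


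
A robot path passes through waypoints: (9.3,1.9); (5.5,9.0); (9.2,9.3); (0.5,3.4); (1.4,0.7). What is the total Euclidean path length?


Segment lengths:
  seg1 = sqrt((-3.8)^2 + (7.1)^2) = 8.0529
  seg2 = sqrt((3.7)^2 + (0.3)^2) = 3.7121
  seg3 = sqrt((-8.7)^2 + (-5.9)^2) = 10.5119
  seg4 = sqrt((0.9)^2 + (-2.7)^2) = 2.846
Total = 25.123


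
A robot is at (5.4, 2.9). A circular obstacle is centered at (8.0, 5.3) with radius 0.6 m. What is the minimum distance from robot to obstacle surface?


center_dist = sqrt((5.4-8.0)^2 + (2.9-5.3)^2)
= sqrt(6.76 + 5.76)
= 3.5384
min_dist = center_dist - radius = 3.5384 - 0.6 = 2.9384 m


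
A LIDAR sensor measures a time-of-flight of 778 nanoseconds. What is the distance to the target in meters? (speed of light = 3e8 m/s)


tof = 778 ns = 7.78e-07 s
dist = c * tof / 2
= 3e8 * 7.78e-07 / 2
= 116.7 m


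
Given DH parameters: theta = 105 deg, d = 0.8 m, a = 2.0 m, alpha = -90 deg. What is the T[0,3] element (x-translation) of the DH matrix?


T[0,3] = a * cos(theta)
= 2.0 * cos(105 deg)
= 2.0 * -0.2588
= -0.5176


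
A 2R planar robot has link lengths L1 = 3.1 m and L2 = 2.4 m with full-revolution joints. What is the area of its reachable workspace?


r_max = L1 + L2 = 5.5 m
r_min = |L1 - L2| = 0.7 m
Area = pi*(r_max^2 - r_min^2)
= pi*(30.25 - 0.49)
= pi * 29.76
= 93.4938 m^2


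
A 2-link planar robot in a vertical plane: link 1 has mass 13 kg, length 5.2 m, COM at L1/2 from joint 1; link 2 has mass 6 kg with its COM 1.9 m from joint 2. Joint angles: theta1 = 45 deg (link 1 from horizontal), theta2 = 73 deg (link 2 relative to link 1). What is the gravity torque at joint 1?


Horizontal distance from joint 1 to link-1 COM:
  x_c1 = (L1/2)*cos(t1) = 2.6 * 0.7071 = 1.8385 m
Horizontal distance from joint 1 to link-2 COM:
  x_c2 = L1*cos(t1) + Lc2*cos(t1+t2)
       = 5.2*0.7071 + 1.9*-0.4695 = 2.785 m
tau1 = m1*g*x_c1 + m2*g*x_c2
     = 13*9.81*1.8385 + 6*9.81*2.785
     = 234.4611 + 163.9227
     = 398.3838 Nm


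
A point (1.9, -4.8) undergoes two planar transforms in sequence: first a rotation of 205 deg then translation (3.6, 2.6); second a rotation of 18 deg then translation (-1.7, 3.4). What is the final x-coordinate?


After transform 1:
x1 = cos(205)*1.9 - sin(205)*-4.8 + 3.6 = -0.1506
y1 = sin(205)*1.9 + cos(205)*-4.8 + 2.6 = 6.1473
After transform 2:
x2 = cos(18)*-0.1506 - sin(18)*6.1473 + -1.7
= -3.7428


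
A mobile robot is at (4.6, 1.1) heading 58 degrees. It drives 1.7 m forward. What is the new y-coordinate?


y_new = y0 + d*sin(theta)
= 1.1 + 1.7*sin(58)
= 1.1 + 1.4417
= 2.5417


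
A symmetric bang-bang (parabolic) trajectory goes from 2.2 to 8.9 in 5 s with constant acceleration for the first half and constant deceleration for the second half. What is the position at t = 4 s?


Symmetric rest-to-rest: each phase covers (pf-p0)/2 in time T/2. 0.5*a*(T/2)^2 = (pf-p0)/2 => a = 4*(pf-p0)/T^2
a = 4*(8.9-2.2)/5^2 = 1.072
t = 4 is in the deceleration phase (t > T/2).
p = pf - 0.5*a*(T-t)^2 = 8.9 - 0.5*1.072*1^2
= 8.364


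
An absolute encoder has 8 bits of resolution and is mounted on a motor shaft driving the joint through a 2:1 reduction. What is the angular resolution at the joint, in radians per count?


counts = 2^8 = 256
effective counts at joint = 256 * 2 = 512
resolution = 2*pi / 512
= 0.0123 rad/count


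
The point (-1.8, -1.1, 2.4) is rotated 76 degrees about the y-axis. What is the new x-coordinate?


Rotation about y-axis: x' = x*cos(theta) + z*sin(theta)
= -1.8 * 0.2419 + 2.4 * 0.9703
= 1.8933


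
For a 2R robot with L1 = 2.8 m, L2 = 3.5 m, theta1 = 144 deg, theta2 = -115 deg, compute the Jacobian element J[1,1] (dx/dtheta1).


J[1,1] = -L1*sin(t1) - L2*sin(t1+t2)
= -2.8*sin(144) - 3.5*sin(29)
= -3.3426


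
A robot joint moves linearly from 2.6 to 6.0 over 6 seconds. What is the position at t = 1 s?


s = t/T = 1/6 = 0.1667
p(t) = p0 + (pf-p0)*s
= 2.6 + (6.0 - 2.6) * 0.1667
= 3.1667


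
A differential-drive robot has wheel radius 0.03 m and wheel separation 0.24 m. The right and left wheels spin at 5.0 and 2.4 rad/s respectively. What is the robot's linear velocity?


vR = r*wR = 0.03*5.0 = 0.15 m/s
vL = r*wL = 0.03*2.4 = 0.072 m/s
v = (vR+vL)/2 = 0.111 m/s
omega = (vR-vL)/L = 0.325 rad/s
linear velocity = 0.111 m/s


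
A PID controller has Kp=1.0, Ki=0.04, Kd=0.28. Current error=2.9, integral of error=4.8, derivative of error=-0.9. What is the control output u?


u = Kp*e + Ki*int(e) + Kd*de/dt
= 1.0*2.9 + 0.04*4.8 + 0.28*(-0.9)
= 2.9 + 0.192 + -0.252
= 2.84


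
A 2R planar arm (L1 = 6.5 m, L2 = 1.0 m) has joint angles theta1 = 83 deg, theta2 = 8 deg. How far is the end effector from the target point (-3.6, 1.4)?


End effector via forward kinematics:
x = L1*cos(t1) + L2*cos(t1+t2) = 0.7747
y = L1*sin(t1) + L2*sin(t1+t2) = 7.4514
Distance to target:
d = sqrt((-3.6 - 0.7747)^2 + (1.4 - 7.4514)^2)
= sqrt(19.138 + 36.6194)
= 7.4671 m


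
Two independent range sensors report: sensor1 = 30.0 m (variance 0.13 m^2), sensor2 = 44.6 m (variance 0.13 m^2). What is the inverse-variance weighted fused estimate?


w1 = (1/var1) / (1/var1 + 1/var2)
   = 7.6923 / (7.6923 + 7.6923) = 0.5
w2 = 1 - w1 = 0.5
fused = w1*s1 + w2*s2 = 15.0 + 22.3
= 37.3 m


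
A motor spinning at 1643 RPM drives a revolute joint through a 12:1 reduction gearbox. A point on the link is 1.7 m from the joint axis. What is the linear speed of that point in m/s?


omega_motor = 1643 * 2*pi/60 = 172.0546 rad/s
omega_joint = omega_motor / 12 = 14.3379 rad/s
v = omega_joint * r = 14.3379 * 1.7
= 24.3744 m/s


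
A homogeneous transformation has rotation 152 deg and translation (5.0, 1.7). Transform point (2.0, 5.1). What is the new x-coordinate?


x' = cos(theta)*px - sin(theta)*py + tx
= -0.8829*2.0 - 0.4695*5.1 + 5.0
= 0.8398


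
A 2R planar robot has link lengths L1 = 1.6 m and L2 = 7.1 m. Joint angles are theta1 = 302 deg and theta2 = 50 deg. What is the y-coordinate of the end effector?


Convert angles to radians: theta1 = 5.2709, theta2 = 0.8727
y = L1*sin(theta1) + L2*sin(theta1+theta2)
y = -1.3569 + -0.9881
y = -2.345


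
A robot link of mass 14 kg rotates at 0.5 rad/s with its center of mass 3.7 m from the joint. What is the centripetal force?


F = m * omega^2 * r
= 14 * 0.5^2 * 3.7
= 14 * 0.25 * 3.7
= 12.95 N


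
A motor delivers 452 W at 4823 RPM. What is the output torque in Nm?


omega = 4823 * 2*pi/60 = 505.0634 rad/s
tau = P / omega = 452 / 505.0634
= 0.8949 Nm


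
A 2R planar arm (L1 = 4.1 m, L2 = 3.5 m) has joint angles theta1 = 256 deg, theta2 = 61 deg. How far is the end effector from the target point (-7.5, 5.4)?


End effector via forward kinematics:
x = L1*cos(t1) + L2*cos(t1+t2) = 1.5679
y = L1*sin(t1) + L2*sin(t1+t2) = -6.3652
Distance to target:
d = sqrt((-7.5 - 1.5679)^2 + (5.4 - -6.3652)^2)
= sqrt(82.2261 + 138.4201)
= 14.8542 m


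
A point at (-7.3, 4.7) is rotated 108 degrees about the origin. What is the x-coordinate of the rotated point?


x' = x*cos(theta) - y*sin(theta)
cos(108 deg) = -0.309, sin(108 deg) = 0.9511
x' = -7.3 * -0.309 - 4.7 * 0.9511
= 2.2558 - 4.47
= -2.2141


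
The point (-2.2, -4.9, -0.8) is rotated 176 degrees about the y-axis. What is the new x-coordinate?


Rotation about y-axis: x' = x*cos(theta) + z*sin(theta)
= -2.2 * -0.9976 + -0.8 * 0.0698
= 2.1388


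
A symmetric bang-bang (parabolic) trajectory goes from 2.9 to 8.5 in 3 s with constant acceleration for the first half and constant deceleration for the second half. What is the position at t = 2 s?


Symmetric rest-to-rest: each phase covers (pf-p0)/2 in time T/2. 0.5*a*(T/2)^2 = (pf-p0)/2 => a = 4*(pf-p0)/T^2
a = 4*(8.5-2.9)/3^2 = 2.4889
t = 2 is in the deceleration phase (t > T/2).
p = pf - 0.5*a*(T-t)^2 = 8.5 - 0.5*2.4889*1^2
= 7.2556


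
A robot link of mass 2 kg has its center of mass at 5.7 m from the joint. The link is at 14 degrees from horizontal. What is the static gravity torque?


tau = m*g*L*cos(angle)
= 2 * 9.81 * 5.7 * cos(14 deg)
= 2 * 9.81 * 5.7 * 0.9703
= 108.5121 Nm


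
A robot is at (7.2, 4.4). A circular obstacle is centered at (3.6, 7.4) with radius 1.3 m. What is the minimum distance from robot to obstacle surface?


center_dist = sqrt((7.2-3.6)^2 + (4.4-7.4)^2)
= sqrt(12.96 + 9.0)
= 4.6861
min_dist = center_dist - radius = 4.6861 - 1.3 = 3.3861 m


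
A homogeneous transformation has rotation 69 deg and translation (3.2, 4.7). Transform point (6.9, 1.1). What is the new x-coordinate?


x' = cos(theta)*px - sin(theta)*py + tx
= 0.3584*6.9 - 0.9336*1.1 + 3.2
= 4.6458


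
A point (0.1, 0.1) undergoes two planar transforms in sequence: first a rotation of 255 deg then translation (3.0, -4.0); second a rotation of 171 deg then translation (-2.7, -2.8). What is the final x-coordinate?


After transform 1:
x1 = cos(255)*0.1 - sin(255)*0.1 + 3.0 = 3.0707
y1 = sin(255)*0.1 + cos(255)*0.1 + -4.0 = -4.1225
After transform 2:
x2 = cos(171)*3.0707 - sin(171)*-4.1225 + -2.7
= -5.088


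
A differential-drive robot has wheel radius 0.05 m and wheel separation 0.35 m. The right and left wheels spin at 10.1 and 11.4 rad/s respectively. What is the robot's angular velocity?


vR = r*wR = 0.05*10.1 = 0.505 m/s
vL = r*wL = 0.05*11.4 = 0.57 m/s
v = (vR+vL)/2 = 0.5375 m/s
omega = (vR-vL)/L = -0.1857 rad/s
angular velocity = -0.1857 rad/s


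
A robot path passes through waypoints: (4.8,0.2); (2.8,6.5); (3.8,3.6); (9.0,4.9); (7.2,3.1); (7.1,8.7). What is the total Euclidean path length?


Segment lengths:
  seg1 = sqrt((-2.0)^2 + (6.3)^2) = 6.6098
  seg2 = sqrt((1.0)^2 + (-2.9)^2) = 3.0676
  seg3 = sqrt((5.2)^2 + (1.3)^2) = 5.36
  seg4 = sqrt((-1.8)^2 + (-1.8)^2) = 2.5456
  seg5 = sqrt((-0.1)^2 + (5.6)^2) = 5.6009
Total = 23.1839


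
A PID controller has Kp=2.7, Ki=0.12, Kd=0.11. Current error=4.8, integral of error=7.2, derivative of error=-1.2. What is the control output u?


u = Kp*e + Ki*int(e) + Kd*de/dt
= 2.7*4.8 + 0.12*7.2 + 0.11*(-1.2)
= 12.96 + 0.864 + -0.132
= 13.692


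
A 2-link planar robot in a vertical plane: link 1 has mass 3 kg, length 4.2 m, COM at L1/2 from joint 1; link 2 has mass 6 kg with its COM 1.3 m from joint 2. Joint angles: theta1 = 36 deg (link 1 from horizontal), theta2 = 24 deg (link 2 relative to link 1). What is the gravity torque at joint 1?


Horizontal distance from joint 1 to link-1 COM:
  x_c1 = (L1/2)*cos(t1) = 2.1 * 0.809 = 1.6989 m
Horizontal distance from joint 1 to link-2 COM:
  x_c2 = L1*cos(t1) + Lc2*cos(t1+t2)
       = 4.2*0.809 + 1.3*0.5 = 4.0479 m
tau1 = m1*g*x_c1 + m2*g*x_c2
     = 3*9.81*1.6989 + 6*9.81*4.0479
     = 49.9997 + 238.2577
     = 288.2574 Nm


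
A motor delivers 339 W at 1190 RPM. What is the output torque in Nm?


omega = 1190 * 2*pi/60 = 124.6165 rad/s
tau = P / omega = 339 / 124.6165
= 2.7203 Nm


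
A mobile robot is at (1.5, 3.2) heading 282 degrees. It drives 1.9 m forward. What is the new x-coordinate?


x_new = x0 + d*cos(theta)
= 1.5 + 1.9*cos(282)
= 1.5 + 0.395
= 1.895


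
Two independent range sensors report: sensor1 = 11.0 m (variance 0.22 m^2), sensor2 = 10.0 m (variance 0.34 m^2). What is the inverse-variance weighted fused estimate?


w1 = (1/var1) / (1/var1 + 1/var2)
   = 4.5455 / (4.5455 + 2.9412) = 0.6071
w2 = 1 - w1 = 0.3929
fused = w1*s1 + w2*s2 = 6.6786 + 3.9286
= 10.6071 m


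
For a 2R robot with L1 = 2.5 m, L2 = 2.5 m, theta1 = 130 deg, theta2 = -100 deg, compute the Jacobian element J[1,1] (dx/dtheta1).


J[1,1] = -L1*sin(t1) - L2*sin(t1+t2)
= -2.5*sin(130) - 2.5*sin(30)
= -3.1651


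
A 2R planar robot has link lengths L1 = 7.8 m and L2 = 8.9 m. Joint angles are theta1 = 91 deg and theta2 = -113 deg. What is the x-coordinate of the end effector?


Convert angles to radians: theta1 = 1.5882, theta2 = -1.9722
x = L1*cos(theta1) + L2*cos(theta1+theta2)
x = -0.1361 + 8.2519
x = 8.1158


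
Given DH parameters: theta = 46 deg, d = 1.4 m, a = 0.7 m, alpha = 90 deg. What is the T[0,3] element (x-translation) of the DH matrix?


T[0,3] = a * cos(theta)
= 0.7 * cos(46 deg)
= 0.7 * 0.6947
= 0.4863


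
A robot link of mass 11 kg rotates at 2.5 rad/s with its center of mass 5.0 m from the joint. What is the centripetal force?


F = m * omega^2 * r
= 11 * 2.5^2 * 5.0
= 11 * 6.25 * 5.0
= 343.75 N


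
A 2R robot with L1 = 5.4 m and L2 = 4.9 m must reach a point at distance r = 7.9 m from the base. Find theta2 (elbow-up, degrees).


cos(theta2) = (r^2 - L1^2 - L2^2) / (2*L1*L2)
cos(theta2) = (62.41 - 29.16 - 24.01) / 52.92
cos(theta2) = 0.174603
theta2 = 79.9444 degrees


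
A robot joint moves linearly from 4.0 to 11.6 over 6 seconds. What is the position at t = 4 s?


s = t/T = 4/6 = 0.6667
p(t) = p0 + (pf-p0)*s
= 4.0 + (11.6 - 4.0) * 0.6667
= 9.0667


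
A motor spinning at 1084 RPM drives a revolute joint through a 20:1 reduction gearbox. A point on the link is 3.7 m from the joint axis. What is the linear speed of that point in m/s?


omega_motor = 1084 * 2*pi/60 = 113.5162 rad/s
omega_joint = omega_motor / 20 = 5.6758 rad/s
v = omega_joint * r = 5.6758 * 3.7
= 21.0005 m/s


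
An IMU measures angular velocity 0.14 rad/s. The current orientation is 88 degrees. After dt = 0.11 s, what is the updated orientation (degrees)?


delta_theta = w * dt = 0.14 * 0.11 = 0.0154 rad
= 0.8824 deg
theta_new = 88 + 0.8824 = 88.8824 deg


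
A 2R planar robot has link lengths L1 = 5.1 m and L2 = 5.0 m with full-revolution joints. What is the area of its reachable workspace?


r_max = L1 + L2 = 10.1 m
r_min = |L1 - L2| = 0.1 m
Area = pi*(r_max^2 - r_min^2)
= pi*(102.01 - 0.01)
= pi * 102.0
= 320.4425 m^2


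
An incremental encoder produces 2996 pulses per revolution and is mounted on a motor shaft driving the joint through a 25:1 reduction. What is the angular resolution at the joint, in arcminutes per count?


counts per rev = 2996
effective counts at joint = 2996 * 25 = 74900
resolution = 360*60 / 74900
= 0.2884 arcmin/count


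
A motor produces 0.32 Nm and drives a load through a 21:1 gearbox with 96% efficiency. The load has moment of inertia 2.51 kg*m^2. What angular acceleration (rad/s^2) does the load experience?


tau_out = tau_motor * N * eta
= 0.32 * 21 * 0.96 = 6.4512 Nm
alpha = tau_out / I = 6.4512 / 2.51
= 2.5702 rad/s^2


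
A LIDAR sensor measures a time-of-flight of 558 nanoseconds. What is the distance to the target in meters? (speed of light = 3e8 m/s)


tof = 558 ns = 5.58e-07 s
dist = c * tof / 2
= 3e8 * 5.58e-07 / 2
= 83.7 m


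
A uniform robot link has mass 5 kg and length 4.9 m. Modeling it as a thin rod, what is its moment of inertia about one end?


I = (1/3) * m * L^2
= (1/3) * 5 * 4.9^2
= 0.333333 * 5 * 24.01
= 40.0167 kg*m^2


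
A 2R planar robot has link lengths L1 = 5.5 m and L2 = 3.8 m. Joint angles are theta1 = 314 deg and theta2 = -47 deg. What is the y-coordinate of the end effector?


Convert angles to radians: theta1 = 5.4803, theta2 = -0.8203
y = L1*sin(theta1) + L2*sin(theta1+theta2)
y = -3.9564 + -3.7948
y = -7.7512


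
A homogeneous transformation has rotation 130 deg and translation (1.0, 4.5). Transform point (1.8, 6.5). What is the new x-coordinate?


x' = cos(theta)*px - sin(theta)*py + tx
= -0.6428*1.8 - 0.766*6.5 + 1.0
= -5.1363


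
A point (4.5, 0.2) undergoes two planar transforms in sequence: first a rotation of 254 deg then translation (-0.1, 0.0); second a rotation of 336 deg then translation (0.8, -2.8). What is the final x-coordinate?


After transform 1:
x1 = cos(254)*4.5 - sin(254)*0.2 + -0.1 = -1.1481
y1 = sin(254)*4.5 + cos(254)*0.2 + 0.0 = -4.3808
After transform 2:
x2 = cos(336)*-1.1481 - sin(336)*-4.3808 + 0.8
= -2.0307


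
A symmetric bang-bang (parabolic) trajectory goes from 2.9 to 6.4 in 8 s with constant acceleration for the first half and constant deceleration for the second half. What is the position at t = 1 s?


Symmetric rest-to-rest: each phase covers (pf-p0)/2 in time T/2. 0.5*a*(T/2)^2 = (pf-p0)/2 => a = 4*(pf-p0)/T^2
a = 4*(6.4-2.9)/8^2 = 0.2188
t = 1 is in the acceleration phase (t <= T/2).
p = p0 + 0.5*a*t^2 = 2.9 + 0.5*0.2188*1^2
= 3.0094


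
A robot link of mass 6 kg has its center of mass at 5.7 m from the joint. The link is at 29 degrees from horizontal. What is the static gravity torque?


tau = m*g*L*cos(angle)
= 6 * 9.81 * 5.7 * cos(29 deg)
= 6 * 9.81 * 5.7 * 0.8746
= 293.4367 Nm


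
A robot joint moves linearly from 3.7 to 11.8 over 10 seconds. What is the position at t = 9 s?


s = t/T = 9/10 = 0.9
p(t) = p0 + (pf-p0)*s
= 3.7 + (11.8 - 3.7) * 0.9
= 10.99


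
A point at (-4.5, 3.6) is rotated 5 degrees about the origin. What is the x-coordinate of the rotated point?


x' = x*cos(theta) - y*sin(theta)
cos(5 deg) = 0.9962, sin(5 deg) = 0.0872
x' = -4.5 * 0.9962 - 3.6 * 0.0872
= -4.4829 - 0.3138
= -4.7966


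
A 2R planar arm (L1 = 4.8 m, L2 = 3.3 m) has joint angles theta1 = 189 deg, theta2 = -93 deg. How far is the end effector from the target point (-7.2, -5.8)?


End effector via forward kinematics:
x = L1*cos(t1) + L2*cos(t1+t2) = -5.0858
y = L1*sin(t1) + L2*sin(t1+t2) = 2.531
Distance to target:
d = sqrt((-7.2 - -5.0858)^2 + (-5.8 - 2.531)^2)
= sqrt(4.4696 + 69.4062)
= 8.5951 m


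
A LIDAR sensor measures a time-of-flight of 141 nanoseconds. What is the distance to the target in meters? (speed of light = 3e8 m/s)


tof = 141 ns = 1.41e-07 s
dist = c * tof / 2
= 3e8 * 1.41e-07 / 2
= 21.15 m


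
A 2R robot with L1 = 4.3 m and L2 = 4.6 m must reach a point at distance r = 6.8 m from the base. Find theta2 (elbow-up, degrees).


cos(theta2) = (r^2 - L1^2 - L2^2) / (2*L1*L2)
cos(theta2) = (46.24 - 18.49 - 21.16) / 39.56
cos(theta2) = 0.166582
theta2 = 80.4108 degrees


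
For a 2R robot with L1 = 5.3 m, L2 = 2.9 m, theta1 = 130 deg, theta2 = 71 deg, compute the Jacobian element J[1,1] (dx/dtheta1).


J[1,1] = -L1*sin(t1) - L2*sin(t1+t2)
= -5.3*sin(130) - 2.9*sin(201)
= -3.0208


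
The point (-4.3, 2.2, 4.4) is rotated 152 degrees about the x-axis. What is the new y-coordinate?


Rotation about x-axis: y' = y*cos(theta) - z*sin(theta)
= 2.2 * -0.8829 - 4.4 * 0.4695
= -4.0082


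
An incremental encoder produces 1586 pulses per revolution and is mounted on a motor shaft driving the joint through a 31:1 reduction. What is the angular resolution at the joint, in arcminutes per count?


counts per rev = 1586
effective counts at joint = 1586 * 31 = 49166
resolution = 360*60 / 49166
= 0.4393 arcmin/count


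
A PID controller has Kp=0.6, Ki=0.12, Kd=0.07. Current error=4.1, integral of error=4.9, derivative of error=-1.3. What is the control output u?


u = Kp*e + Ki*int(e) + Kd*de/dt
= 0.6*4.1 + 0.12*4.9 + 0.07*(-1.3)
= 2.46 + 0.588 + -0.091
= 2.957


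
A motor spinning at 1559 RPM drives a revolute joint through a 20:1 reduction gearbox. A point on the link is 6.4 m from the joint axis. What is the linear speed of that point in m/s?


omega_motor = 1559 * 2*pi/60 = 163.2581 rad/s
omega_joint = omega_motor / 20 = 8.1629 rad/s
v = omega_joint * r = 8.1629 * 6.4
= 52.2426 m/s


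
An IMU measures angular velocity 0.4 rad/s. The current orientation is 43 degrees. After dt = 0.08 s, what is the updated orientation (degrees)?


delta_theta = w * dt = 0.4 * 0.08 = 0.032 rad
= 1.8335 deg
theta_new = 43 + 1.8335 = 44.8335 deg


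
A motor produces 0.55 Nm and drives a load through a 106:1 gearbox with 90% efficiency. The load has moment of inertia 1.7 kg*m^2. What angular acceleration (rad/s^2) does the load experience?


tau_out = tau_motor * N * eta
= 0.55 * 106 * 0.9 = 52.47 Nm
alpha = tau_out / I = 52.47 / 1.7
= 30.8647 rad/s^2


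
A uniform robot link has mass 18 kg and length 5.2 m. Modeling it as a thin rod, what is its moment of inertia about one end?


I = (1/3) * m * L^2
= (1/3) * 18 * 5.2^2
= 0.333333 * 18 * 27.04
= 162.24 kg*m^2


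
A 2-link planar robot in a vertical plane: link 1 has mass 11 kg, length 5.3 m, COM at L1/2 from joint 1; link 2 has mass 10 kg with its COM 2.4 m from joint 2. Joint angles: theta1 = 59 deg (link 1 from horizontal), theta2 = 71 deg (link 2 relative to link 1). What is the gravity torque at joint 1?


Horizontal distance from joint 1 to link-1 COM:
  x_c1 = (L1/2)*cos(t1) = 2.65 * 0.515 = 1.3649 m
Horizontal distance from joint 1 to link-2 COM:
  x_c2 = L1*cos(t1) + Lc2*cos(t1+t2)
       = 5.3*0.515 + 2.4*-0.6428 = 1.187 m
tau1 = m1*g*x_c1 + m2*g*x_c2
     = 11*9.81*1.3649 + 10*9.81*1.187
     = 147.2811 + 116.4458
     = 263.7269 Nm


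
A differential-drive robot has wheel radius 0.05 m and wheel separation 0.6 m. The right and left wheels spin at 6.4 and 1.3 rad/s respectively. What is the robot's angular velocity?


vR = r*wR = 0.05*6.4 = 0.32 m/s
vL = r*wL = 0.05*1.3 = 0.065 m/s
v = (vR+vL)/2 = 0.1925 m/s
omega = (vR-vL)/L = 0.425 rad/s
angular velocity = 0.425 rad/s


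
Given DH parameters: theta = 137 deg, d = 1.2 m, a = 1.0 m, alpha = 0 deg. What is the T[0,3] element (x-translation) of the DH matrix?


T[0,3] = a * cos(theta)
= 1.0 * cos(137 deg)
= 1.0 * -0.7314
= -0.7314


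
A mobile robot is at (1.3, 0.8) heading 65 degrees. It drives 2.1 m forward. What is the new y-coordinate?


y_new = y0 + d*sin(theta)
= 0.8 + 2.1*sin(65)
= 0.8 + 1.9032
= 2.7032


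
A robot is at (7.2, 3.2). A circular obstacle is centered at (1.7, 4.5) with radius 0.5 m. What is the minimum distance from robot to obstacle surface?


center_dist = sqrt((7.2-1.7)^2 + (3.2-4.5)^2)
= sqrt(30.25 + 1.69)
= 5.6515
min_dist = center_dist - radius = 5.6515 - 0.5 = 5.1515 m


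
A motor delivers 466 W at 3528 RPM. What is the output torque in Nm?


omega = 3528 * 2*pi/60 = 369.4513 rad/s
tau = P / omega = 466 / 369.4513
= 1.2613 Nm


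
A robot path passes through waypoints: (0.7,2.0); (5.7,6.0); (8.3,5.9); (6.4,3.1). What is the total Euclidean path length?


Segment lengths:
  seg1 = sqrt((5.0)^2 + (4.0)^2) = 6.4031
  seg2 = sqrt((2.6)^2 + (-0.1)^2) = 2.6019
  seg3 = sqrt((-1.9)^2 + (-2.8)^2) = 3.3838
Total = 12.3888


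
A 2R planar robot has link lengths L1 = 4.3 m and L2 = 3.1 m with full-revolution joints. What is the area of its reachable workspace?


r_max = L1 + L2 = 7.4 m
r_min = |L1 - L2| = 1.2 m
Area = pi*(r_max^2 - r_min^2)
= pi*(54.76 - 1.44)
= pi * 53.32
= 167.5097 m^2


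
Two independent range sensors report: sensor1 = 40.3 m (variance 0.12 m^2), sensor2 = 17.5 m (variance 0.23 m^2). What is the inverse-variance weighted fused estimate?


w1 = (1/var1) / (1/var1 + 1/var2)
   = 8.3333 / (8.3333 + 4.3478) = 0.6571
w2 = 1 - w1 = 0.3429
fused = w1*s1 + w2*s2 = 26.4829 + 6.0
= 32.4829 m


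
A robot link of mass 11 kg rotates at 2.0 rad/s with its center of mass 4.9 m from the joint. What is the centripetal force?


F = m * omega^2 * r
= 11 * 2.0^2 * 4.9
= 11 * 4.0 * 4.9
= 215.6 N


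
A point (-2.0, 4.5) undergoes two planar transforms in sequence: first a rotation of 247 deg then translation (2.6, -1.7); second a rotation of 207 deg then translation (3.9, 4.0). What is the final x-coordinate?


After transform 1:
x1 = cos(247)*-2.0 - sin(247)*4.5 + 2.6 = 7.5237
y1 = sin(247)*-2.0 + cos(247)*4.5 + -1.7 = -1.6173
After transform 2:
x2 = cos(207)*7.5237 - sin(207)*-1.6173 + 3.9
= -3.5379


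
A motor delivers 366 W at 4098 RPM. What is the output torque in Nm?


omega = 4098 * 2*pi/60 = 429.1416 rad/s
tau = P / omega = 366 / 429.1416
= 0.8529 Nm


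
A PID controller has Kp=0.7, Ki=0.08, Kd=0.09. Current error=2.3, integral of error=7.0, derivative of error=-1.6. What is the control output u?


u = Kp*e + Ki*int(e) + Kd*de/dt
= 0.7*2.3 + 0.08*7.0 + 0.09*(-1.6)
= 1.61 + 0.56 + -0.144
= 2.026


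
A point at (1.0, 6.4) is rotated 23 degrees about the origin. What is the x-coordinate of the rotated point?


x' = x*cos(theta) - y*sin(theta)
cos(23 deg) = 0.9205, sin(23 deg) = 0.3907
x' = 1.0 * 0.9205 - 6.4 * 0.3907
= 0.9205 - 2.5007
= -1.5802


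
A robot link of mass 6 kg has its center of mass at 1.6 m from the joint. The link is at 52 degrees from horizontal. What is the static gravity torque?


tau = m*g*L*cos(angle)
= 6 * 9.81 * 1.6 * cos(52 deg)
= 6 * 9.81 * 1.6 * 0.6157
= 57.9805 Nm


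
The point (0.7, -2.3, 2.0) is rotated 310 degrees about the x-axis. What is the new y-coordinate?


Rotation about x-axis: y' = y*cos(theta) - z*sin(theta)
= -2.3 * 0.6428 - 2.0 * -0.766
= 0.0537


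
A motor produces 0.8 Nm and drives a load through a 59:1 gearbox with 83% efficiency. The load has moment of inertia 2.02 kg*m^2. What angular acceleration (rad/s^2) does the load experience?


tau_out = tau_motor * N * eta
= 0.8 * 59 * 0.83 = 39.176 Nm
alpha = tau_out / I = 39.176 / 2.02
= 19.3941 rad/s^2


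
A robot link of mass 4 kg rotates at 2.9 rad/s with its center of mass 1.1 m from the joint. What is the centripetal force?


F = m * omega^2 * r
= 4 * 2.9^2 * 1.1
= 4 * 8.41 * 1.1
= 37.004 N


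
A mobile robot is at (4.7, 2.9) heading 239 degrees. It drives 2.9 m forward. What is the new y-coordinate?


y_new = y0 + d*sin(theta)
= 2.9 + 2.9*sin(239)
= 2.9 + -2.4858
= 0.4142


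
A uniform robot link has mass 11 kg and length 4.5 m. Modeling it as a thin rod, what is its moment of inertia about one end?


I = (1/3) * m * L^2
= (1/3) * 11 * 4.5^2
= 0.333333 * 11 * 20.25
= 74.25 kg*m^2


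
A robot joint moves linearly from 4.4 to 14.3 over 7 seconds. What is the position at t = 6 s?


s = t/T = 6/7 = 0.8571
p(t) = p0 + (pf-p0)*s
= 4.4 + (14.3 - 4.4) * 0.8571
= 12.8857


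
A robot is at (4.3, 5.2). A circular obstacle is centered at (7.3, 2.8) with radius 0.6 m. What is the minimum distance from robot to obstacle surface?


center_dist = sqrt((4.3-7.3)^2 + (5.2-2.8)^2)
= sqrt(9.0 + 5.76)
= 3.8419
min_dist = center_dist - radius = 3.8419 - 0.6 = 3.2419 m


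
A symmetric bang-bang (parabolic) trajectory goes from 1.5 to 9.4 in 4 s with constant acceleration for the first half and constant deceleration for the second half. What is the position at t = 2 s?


Symmetric rest-to-rest: each phase covers (pf-p0)/2 in time T/2. 0.5*a*(T/2)^2 = (pf-p0)/2 => a = 4*(pf-p0)/T^2
a = 4*(9.4-1.5)/4^2 = 1.975
t = 2 is in the acceleration phase (t <= T/2).
p = p0 + 0.5*a*t^2 = 1.5 + 0.5*1.975*2^2
= 5.45


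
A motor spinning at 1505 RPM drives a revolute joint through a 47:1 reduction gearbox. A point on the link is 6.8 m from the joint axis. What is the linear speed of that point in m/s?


omega_motor = 1505 * 2*pi/60 = 157.6032 rad/s
omega_joint = omega_motor / 47 = 3.3533 rad/s
v = omega_joint * r = 3.3533 * 6.8
= 22.8022 m/s


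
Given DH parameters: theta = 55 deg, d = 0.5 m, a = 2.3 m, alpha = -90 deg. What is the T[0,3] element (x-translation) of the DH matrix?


T[0,3] = a * cos(theta)
= 2.3 * cos(55 deg)
= 2.3 * 0.5736
= 1.3192


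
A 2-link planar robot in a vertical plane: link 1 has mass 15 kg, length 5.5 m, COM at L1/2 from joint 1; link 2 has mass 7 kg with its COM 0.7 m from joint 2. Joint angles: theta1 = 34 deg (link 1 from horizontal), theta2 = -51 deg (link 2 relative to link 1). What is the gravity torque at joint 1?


Horizontal distance from joint 1 to link-1 COM:
  x_c1 = (L1/2)*cos(t1) = 2.75 * 0.829 = 2.2799 m
Horizontal distance from joint 1 to link-2 COM:
  x_c2 = L1*cos(t1) + Lc2*cos(t1+t2)
       = 5.5*0.829 + 0.7*0.9563 = 5.2291 m
tau1 = m1*g*x_c1 + m2*g*x_c2
     = 15*9.81*2.2799 + 7*9.81*5.2291
     = 335.4804 + 359.0837
     = 694.5641 Nm


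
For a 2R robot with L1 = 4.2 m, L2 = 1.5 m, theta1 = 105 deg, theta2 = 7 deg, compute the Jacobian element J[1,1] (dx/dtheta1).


J[1,1] = -L1*sin(t1) - L2*sin(t1+t2)
= -4.2*sin(105) - 1.5*sin(112)
= -5.4477


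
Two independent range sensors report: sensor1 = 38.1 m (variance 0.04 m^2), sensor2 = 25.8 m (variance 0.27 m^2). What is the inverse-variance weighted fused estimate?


w1 = (1/var1) / (1/var1 + 1/var2)
   = 25.0 / (25.0 + 3.7037) = 0.871
w2 = 1 - w1 = 0.129
fused = w1*s1 + w2*s2 = 33.1839 + 3.329
= 36.5129 m


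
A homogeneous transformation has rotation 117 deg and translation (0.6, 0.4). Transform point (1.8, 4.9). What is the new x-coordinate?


x' = cos(theta)*px - sin(theta)*py + tx
= -0.454*1.8 - 0.891*4.9 + 0.6
= -4.5831


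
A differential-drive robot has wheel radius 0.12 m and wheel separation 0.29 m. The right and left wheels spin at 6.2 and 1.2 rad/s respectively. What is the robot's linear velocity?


vR = r*wR = 0.12*6.2 = 0.744 m/s
vL = r*wL = 0.12*1.2 = 0.144 m/s
v = (vR+vL)/2 = 0.444 m/s
omega = (vR-vL)/L = 2.069 rad/s
linear velocity = 0.444 m/s


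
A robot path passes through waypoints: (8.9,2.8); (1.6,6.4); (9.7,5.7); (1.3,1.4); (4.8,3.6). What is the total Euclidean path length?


Segment lengths:
  seg1 = sqrt((-7.3)^2 + (3.6)^2) = 8.1394
  seg2 = sqrt((8.1)^2 + (-0.7)^2) = 8.1302
  seg3 = sqrt((-8.4)^2 + (-4.3)^2) = 9.4366
  seg4 = sqrt((3.5)^2 + (2.2)^2) = 4.134
Total = 29.8402


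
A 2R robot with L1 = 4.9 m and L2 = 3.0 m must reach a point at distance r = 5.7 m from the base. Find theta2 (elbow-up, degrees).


cos(theta2) = (r^2 - L1^2 - L2^2) / (2*L1*L2)
cos(theta2) = (32.49 - 24.01 - 9.0) / 29.4
cos(theta2) = -0.017687
theta2 = 91.0134 degrees


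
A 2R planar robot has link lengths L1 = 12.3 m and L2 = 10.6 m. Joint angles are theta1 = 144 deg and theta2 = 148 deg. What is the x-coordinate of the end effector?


Convert angles to radians: theta1 = 2.5133, theta2 = 2.5831
x = L1*cos(theta1) + L2*cos(theta1+theta2)
x = -9.9509 + 3.9708
x = -5.9801


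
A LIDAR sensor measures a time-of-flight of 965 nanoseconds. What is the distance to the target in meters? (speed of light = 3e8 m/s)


tof = 965 ns = 9.65e-07 s
dist = c * tof / 2
= 3e8 * 9.65e-07 / 2
= 144.75 m


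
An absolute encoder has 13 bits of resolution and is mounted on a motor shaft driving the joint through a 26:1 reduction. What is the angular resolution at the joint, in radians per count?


counts = 2^13 = 8192
effective counts at joint = 8192 * 26 = 212992
resolution = 2*pi / 212992
= 2.9500e-05 rad/count


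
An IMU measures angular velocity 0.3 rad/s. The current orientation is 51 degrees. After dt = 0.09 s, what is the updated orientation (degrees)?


delta_theta = w * dt = 0.3 * 0.09 = 0.027 rad
= 1.547 deg
theta_new = 51 + 1.547 = 52.547 deg


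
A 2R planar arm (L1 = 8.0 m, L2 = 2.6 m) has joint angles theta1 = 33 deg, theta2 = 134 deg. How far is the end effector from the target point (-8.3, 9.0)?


End effector via forward kinematics:
x = L1*cos(t1) + L2*cos(t1+t2) = 4.176
y = L1*sin(t1) + L2*sin(t1+t2) = 4.942
Distance to target:
d = sqrt((-8.3 - 4.176)^2 + (9.0 - 4.942)^2)
= sqrt(155.6506 + 16.4675)
= 13.1194 m


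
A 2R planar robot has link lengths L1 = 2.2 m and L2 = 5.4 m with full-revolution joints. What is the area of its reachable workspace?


r_max = L1 + L2 = 7.6 m
r_min = |L1 - L2| = 3.2 m
Area = pi*(r_max^2 - r_min^2)
= pi*(57.76 - 10.24)
= pi * 47.52
= 149.2885 m^2


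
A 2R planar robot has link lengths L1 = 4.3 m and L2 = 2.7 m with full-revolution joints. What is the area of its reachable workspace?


r_max = L1 + L2 = 7.0 m
r_min = |L1 - L2| = 1.6 m
Area = pi*(r_max^2 - r_min^2)
= pi*(49.0 - 2.56)
= pi * 46.44
= 145.8956 m^2


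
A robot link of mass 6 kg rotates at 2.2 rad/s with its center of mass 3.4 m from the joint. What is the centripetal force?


F = m * omega^2 * r
= 6 * 2.2^2 * 3.4
= 6 * 4.84 * 3.4
= 98.736 N


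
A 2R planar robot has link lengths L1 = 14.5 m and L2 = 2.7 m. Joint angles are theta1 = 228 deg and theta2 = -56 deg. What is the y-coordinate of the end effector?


Convert angles to radians: theta1 = 3.9794, theta2 = -0.9774
y = L1*sin(theta1) + L2*sin(theta1+theta2)
y = -10.7756 + 0.3758
y = -10.3998


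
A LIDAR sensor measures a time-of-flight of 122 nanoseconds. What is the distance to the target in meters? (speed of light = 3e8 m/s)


tof = 122 ns = 1.22e-07 s
dist = c * tof / 2
= 3e8 * 1.22e-07 / 2
= 18.3 m


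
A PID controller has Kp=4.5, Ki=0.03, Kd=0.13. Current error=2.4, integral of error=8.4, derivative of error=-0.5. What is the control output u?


u = Kp*e + Ki*int(e) + Kd*de/dt
= 4.5*2.4 + 0.03*8.4 + 0.13*(-0.5)
= 10.8 + 0.252 + -0.065
= 10.987


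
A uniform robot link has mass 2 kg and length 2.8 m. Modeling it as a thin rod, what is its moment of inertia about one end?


I = (1/3) * m * L^2
= (1/3) * 2 * 2.8^2
= 0.333333 * 2 * 7.84
= 5.2267 kg*m^2


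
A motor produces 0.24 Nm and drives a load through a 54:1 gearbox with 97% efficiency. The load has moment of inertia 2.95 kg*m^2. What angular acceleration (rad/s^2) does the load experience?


tau_out = tau_motor * N * eta
= 0.24 * 54 * 0.97 = 12.5712 Nm
alpha = tau_out / I = 12.5712 / 2.95
= 4.2614 rad/s^2


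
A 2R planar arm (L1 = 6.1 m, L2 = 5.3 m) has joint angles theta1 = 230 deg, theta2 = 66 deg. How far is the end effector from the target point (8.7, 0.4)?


End effector via forward kinematics:
x = L1*cos(t1) + L2*cos(t1+t2) = -1.5976
y = L1*sin(t1) + L2*sin(t1+t2) = -9.4365
Distance to target:
d = sqrt((8.7 - -1.5976)^2 + (0.4 - -9.4365)^2)
= sqrt(106.0413 + 96.7563)
= 14.2407 m


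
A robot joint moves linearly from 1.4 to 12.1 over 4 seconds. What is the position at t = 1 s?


s = t/T = 1/4 = 0.25
p(t) = p0 + (pf-p0)*s
= 1.4 + (12.1 - 1.4) * 0.25
= 4.075


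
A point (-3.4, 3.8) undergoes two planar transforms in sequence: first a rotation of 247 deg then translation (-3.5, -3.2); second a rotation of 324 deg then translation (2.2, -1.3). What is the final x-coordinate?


After transform 1:
x1 = cos(247)*-3.4 - sin(247)*3.8 + -3.5 = 1.3264
y1 = sin(247)*-3.4 + cos(247)*3.8 + -3.2 = -1.5551
After transform 2:
x2 = cos(324)*1.3264 - sin(324)*-1.5551 + 2.2
= 2.359


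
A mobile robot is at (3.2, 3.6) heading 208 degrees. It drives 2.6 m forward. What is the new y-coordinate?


y_new = y0 + d*sin(theta)
= 3.6 + 2.6*sin(208)
= 3.6 + -1.2206
= 2.3794


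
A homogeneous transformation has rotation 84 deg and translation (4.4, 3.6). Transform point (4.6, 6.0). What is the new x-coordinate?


x' = cos(theta)*px - sin(theta)*py + tx
= 0.1045*4.6 - 0.9945*6.0 + 4.4
= -1.0863


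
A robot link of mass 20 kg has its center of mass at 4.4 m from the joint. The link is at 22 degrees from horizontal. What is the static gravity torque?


tau = m*g*L*cos(angle)
= 20 * 9.81 * 4.4 * cos(22 deg)
= 20 * 9.81 * 4.4 * 0.9272
= 800.4193 Nm


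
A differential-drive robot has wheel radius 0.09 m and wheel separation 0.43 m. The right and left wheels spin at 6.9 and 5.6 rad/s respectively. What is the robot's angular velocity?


vR = r*wR = 0.09*6.9 = 0.621 m/s
vL = r*wL = 0.09*5.6 = 0.504 m/s
v = (vR+vL)/2 = 0.5625 m/s
omega = (vR-vL)/L = 0.2721 rad/s
angular velocity = 0.2721 rad/s


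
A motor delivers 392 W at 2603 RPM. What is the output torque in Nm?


omega = 2603 * 2*pi/60 = 272.5855 rad/s
tau = P / omega = 392 / 272.5855
= 1.4381 Nm


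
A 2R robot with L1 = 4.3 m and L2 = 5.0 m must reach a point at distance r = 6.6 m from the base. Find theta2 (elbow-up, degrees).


cos(theta2) = (r^2 - L1^2 - L2^2) / (2*L1*L2)
cos(theta2) = (43.56 - 18.49 - 25.0) / 43.0
cos(theta2) = 0.001628
theta2 = 89.9067 degrees


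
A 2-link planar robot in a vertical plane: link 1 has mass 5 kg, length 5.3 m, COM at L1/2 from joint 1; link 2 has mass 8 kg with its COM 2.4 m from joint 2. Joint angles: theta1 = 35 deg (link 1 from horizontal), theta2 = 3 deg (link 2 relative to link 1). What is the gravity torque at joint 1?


Horizontal distance from joint 1 to link-1 COM:
  x_c1 = (L1/2)*cos(t1) = 2.65 * 0.8192 = 2.1708 m
Horizontal distance from joint 1 to link-2 COM:
  x_c2 = L1*cos(t1) + Lc2*cos(t1+t2)
       = 5.3*0.8192 + 2.4*0.788 = 6.2327 m
tau1 = m1*g*x_c1 + m2*g*x_c2
     = 5*9.81*2.1708 + 8*9.81*6.2327
     = 106.4754 + 489.1448
     = 595.6202 Nm


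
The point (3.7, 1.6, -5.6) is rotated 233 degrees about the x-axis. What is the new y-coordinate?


Rotation about x-axis: y' = y*cos(theta) - z*sin(theta)
= 1.6 * -0.6018 - -5.6 * -0.7986
= -5.4353


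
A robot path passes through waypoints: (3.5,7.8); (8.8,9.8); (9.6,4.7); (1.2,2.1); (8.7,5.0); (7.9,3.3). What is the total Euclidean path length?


Segment lengths:
  seg1 = sqrt((5.3)^2 + (2.0)^2) = 5.6648
  seg2 = sqrt((0.8)^2 + (-5.1)^2) = 5.1624
  seg3 = sqrt((-8.4)^2 + (-2.6)^2) = 8.7932
  seg4 = sqrt((7.5)^2 + (2.9)^2) = 8.0411
  seg5 = sqrt((-0.8)^2 + (-1.7)^2) = 1.8788
Total = 29.5403


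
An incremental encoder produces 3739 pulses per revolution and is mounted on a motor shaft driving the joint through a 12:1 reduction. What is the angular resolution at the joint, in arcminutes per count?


counts per rev = 3739
effective counts at joint = 3739 * 12 = 44868
resolution = 360*60 / 44868
= 0.4814 arcmin/count


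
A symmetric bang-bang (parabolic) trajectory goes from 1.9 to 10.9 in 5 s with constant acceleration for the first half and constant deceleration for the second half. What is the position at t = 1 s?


Symmetric rest-to-rest: each phase covers (pf-p0)/2 in time T/2. 0.5*a*(T/2)^2 = (pf-p0)/2 => a = 4*(pf-p0)/T^2
a = 4*(10.9-1.9)/5^2 = 1.44
t = 1 is in the acceleration phase (t <= T/2).
p = p0 + 0.5*a*t^2 = 1.9 + 0.5*1.44*1^2
= 2.62


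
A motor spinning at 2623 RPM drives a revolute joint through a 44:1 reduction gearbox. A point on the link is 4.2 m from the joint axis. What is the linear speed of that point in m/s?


omega_motor = 2623 * 2*pi/60 = 274.6799 rad/s
omega_joint = omega_motor / 44 = 6.2427 rad/s
v = omega_joint * r = 6.2427 * 4.2
= 26.2194 m/s


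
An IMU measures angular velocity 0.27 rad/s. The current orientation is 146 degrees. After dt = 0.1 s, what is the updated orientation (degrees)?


delta_theta = w * dt = 0.27 * 0.1 = 0.027 rad
= 1.547 deg
theta_new = 146 + 1.547 = 147.547 deg


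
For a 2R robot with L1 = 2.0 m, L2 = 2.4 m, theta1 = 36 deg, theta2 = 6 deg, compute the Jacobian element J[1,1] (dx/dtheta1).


J[1,1] = -L1*sin(t1) - L2*sin(t1+t2)
= -2.0*sin(36) - 2.4*sin(42)
= -2.7815


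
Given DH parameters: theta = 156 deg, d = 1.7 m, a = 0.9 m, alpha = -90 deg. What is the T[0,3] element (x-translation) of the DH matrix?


T[0,3] = a * cos(theta)
= 0.9 * cos(156 deg)
= 0.9 * -0.9135
= -0.8222
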